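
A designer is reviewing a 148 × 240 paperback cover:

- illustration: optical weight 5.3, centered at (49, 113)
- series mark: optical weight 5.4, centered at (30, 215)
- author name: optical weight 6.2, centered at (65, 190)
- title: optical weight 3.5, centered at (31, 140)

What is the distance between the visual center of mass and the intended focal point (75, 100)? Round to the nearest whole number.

≈ 74

Total weight = 5.3 + 5.4 + 6.2 + 3.5 = 20.4.
x: (5.3·49 + 5.4·30 + 6.2·65 + 3.5·31) / 20.4 = 933.2 / 20.4 ≈ 45.75
y: (5.3·113 + 5.4·215 + 6.2·190 + 3.5·140) / 20.4 = 3427.9 / 20.4 ≈ 168.03
Relative to (75, 100): Δ = (-29.25, 68.03); |Δ| = √(-29.25² + 68.03²) ≈ 74.06.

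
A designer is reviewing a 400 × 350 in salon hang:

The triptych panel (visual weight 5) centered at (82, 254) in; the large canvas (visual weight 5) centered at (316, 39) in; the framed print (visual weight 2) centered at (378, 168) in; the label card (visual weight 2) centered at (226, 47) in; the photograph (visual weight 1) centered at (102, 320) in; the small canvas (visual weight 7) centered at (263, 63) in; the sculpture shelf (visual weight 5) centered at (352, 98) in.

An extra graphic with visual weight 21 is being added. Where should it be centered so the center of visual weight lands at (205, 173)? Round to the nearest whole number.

After adding the extra graphic, total weight = 5 + 5 + 2 + 2 + 1 + 7 + 5 + 21 = 48.
x: need Σw·x = 48·205 = 9840. Existing = 5·82 + 5·316 + 2·378 + 2·226 + 1·102 + 7·263 + 5·352 = 6901. Remainder 2939 / 21 ≈ 139.95.
y: need Σw·y = 48·173 = 8304. Existing = 5·254 + 5·39 + 2·168 + 2·47 + 1·320 + 7·63 + 5·98 = 3146. Remainder 5158 / 21 ≈ 245.62.

(140, 246)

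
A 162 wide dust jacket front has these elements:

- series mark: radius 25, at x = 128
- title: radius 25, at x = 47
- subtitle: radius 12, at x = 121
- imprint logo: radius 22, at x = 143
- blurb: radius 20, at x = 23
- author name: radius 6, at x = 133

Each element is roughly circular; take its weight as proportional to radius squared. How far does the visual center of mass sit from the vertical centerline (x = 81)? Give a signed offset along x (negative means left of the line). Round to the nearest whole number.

r² weights: series mark 25² = 625, title 25² = 625, subtitle 12² = 144, imprint logo 22² = 484, blurb 20² = 400, author name 6² = 36. Total = 2314.
Σw·x = 625·128 + 625·47 + 144·121 + 484·143 + 400·23 + 36·133 = 209999, so x̄ = 209999/2314 ≈ 90.75.
Difference: 90.75 − 81 ≈ 9.75.

≈ 10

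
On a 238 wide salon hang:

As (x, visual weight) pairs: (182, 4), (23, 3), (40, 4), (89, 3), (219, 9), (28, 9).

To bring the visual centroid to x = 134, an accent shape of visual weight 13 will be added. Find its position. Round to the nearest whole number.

x ≈ 199

After adding the accent shape, total weight = 4 + 3 + 4 + 3 + 9 + 9 + 13 = 45.
Along x: (3447 + 13·x) / 45 = 134 (existing moment 4·182 + 3·23 + 4·40 + 3·89 + 9·219 + 9·28 = 3447) ⇒ x = (6030 − 3447) / 13 ≈ 198.69.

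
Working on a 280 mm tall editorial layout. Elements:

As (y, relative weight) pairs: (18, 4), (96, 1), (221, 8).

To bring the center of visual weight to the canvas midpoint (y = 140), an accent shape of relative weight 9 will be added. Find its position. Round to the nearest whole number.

y ≈ 127

New total weight: (4 + 1 + 8) + 9 = 22.
Along y: (1936 + 9·y) / 22 = 140 (existing moment 4·18 + 1·96 + 8·221 = 1936) ⇒ y = (3080 − 1936) / 9 ≈ 127.11.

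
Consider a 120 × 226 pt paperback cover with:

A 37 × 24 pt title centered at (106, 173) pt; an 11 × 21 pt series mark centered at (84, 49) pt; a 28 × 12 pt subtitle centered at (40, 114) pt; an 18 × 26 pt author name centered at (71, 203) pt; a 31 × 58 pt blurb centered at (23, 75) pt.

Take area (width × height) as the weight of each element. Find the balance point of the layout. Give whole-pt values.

(54, 116)

Areas: title 37·24 = 888, series mark 11·21 = 231, subtitle 28·12 = 336, author name 18·26 = 468, blurb 31·58 = 1798. Total weight = 3721.
x-moment: 888·106 + 231·84 + 336·40 + 468·71 + 1798·23 = 201554; centroid 201554/3721 ≈ 54.17.
y-moment: 888·173 + 231·49 + 336·114 + 468·203 + 1798·75 = 433101; centroid 433101/3721 ≈ 116.39.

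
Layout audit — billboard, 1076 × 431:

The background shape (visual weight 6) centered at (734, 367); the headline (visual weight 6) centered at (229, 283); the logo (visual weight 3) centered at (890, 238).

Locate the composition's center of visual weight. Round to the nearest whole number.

(563, 308)

Weights sum to 6 + 6 + 3 = 15.
Σw·x = 6·734 + 6·229 + 3·890 = 8448, so x̄ = 8448/15 ≈ 563.20.
Σw·y = 6·367 + 6·283 + 3·238 = 4614, so ȳ = 4614/15 ≈ 307.60.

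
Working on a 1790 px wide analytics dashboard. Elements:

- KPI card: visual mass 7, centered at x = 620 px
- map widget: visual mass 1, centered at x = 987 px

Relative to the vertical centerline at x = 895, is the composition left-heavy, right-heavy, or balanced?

left-heavy

Total weight = 7 + 1 = 8.
x: (7·620 + 1·987) / 8 = 5327 / 8 ≈ 665.88
Since 665.9 is left of 895, the composition reads left-heavy.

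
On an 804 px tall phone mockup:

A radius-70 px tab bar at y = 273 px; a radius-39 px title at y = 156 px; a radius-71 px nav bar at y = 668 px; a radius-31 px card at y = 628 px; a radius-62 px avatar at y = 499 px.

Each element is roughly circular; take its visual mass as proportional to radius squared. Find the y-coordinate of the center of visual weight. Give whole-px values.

r² weights: tab bar 70² = 4900, title 39² = 1521, nav bar 71² = 5041, card 31² = 961, avatar 62² = 3844. Total = 16267.
Σw·y = 4900·273 + 1521·156 + 5041·668 + 961·628 + 3844·499 = 7464028, so ȳ = 7464028/16267 ≈ 458.84.

y ≈ 459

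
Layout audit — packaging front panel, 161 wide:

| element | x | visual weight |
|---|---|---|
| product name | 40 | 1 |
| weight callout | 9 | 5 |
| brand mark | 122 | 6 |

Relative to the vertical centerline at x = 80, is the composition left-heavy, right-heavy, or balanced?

left-heavy

Weights sum to 1 + 5 + 6 = 12.
x: (1·40 + 5·9 + 6·122) / 12 = 817 / 12 ≈ 68.08
Since 68.1 is left of 80, the composition reads left-heavy.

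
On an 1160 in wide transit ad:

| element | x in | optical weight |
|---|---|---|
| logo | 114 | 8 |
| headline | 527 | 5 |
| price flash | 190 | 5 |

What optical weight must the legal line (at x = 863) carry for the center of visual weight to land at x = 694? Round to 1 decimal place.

w ≈ 47.3

Known weights sum to 8 + 5 + 5 = 18; their moment is 8·114 + 5·527 + 5·190 = 4497.
Balance at x = 694 requires (4497 + w·863) / (18 + w) = 694.
Rearranging, w·(863 − 694) = 694·18 − 4497 = 7995, so w ≈ 7995/169 = 47.31.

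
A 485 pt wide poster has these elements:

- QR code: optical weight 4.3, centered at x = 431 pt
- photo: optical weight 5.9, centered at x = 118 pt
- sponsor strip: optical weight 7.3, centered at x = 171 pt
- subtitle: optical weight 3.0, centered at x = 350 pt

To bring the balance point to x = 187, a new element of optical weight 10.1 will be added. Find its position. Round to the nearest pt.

New total weight: (4.3 + 5.9 + 7.3 + 3.0) + 10.1 = 30.6.
Along x: (4847.8 + 10.1·x) / 30.6 = 187 (existing moment 4.3·431 + 5.9·118 + 7.3·171 + 3.0·350 = 4847.8) ⇒ x = (5722.2 − 4847.8) / 10.1 ≈ 86.57.

x ≈ 87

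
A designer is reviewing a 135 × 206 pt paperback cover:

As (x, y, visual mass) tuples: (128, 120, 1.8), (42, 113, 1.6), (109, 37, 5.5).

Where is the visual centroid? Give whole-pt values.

Weights sum to 1.8 + 1.6 + 5.5 = 8.9.
x: (1.8·128 + 1.6·42 + 5.5·109) / 8.9 = 897.1 / 8.9 ≈ 100.80
y: (1.8·120 + 1.6·113 + 5.5·37) / 8.9 = 600.3 / 8.9 ≈ 67.45

(101, 67)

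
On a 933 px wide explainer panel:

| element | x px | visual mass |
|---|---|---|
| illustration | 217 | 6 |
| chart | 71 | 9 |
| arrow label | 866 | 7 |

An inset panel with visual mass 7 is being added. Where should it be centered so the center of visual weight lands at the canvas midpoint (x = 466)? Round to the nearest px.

New total weight: (6 + 9 + 7) + 7 = 29.
Along x: (8003 + 7·x) / 29 = 466 (existing moment 6·217 + 9·71 + 7·866 = 8003) ⇒ x = (13514 − 8003) / 7 ≈ 787.29.

x ≈ 787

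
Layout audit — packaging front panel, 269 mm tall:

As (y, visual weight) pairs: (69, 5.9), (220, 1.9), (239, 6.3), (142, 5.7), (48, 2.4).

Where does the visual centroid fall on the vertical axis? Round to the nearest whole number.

y ≈ 147

Total weight = 5.9 + 1.9 + 6.3 + 5.7 + 2.4 = 22.2.
Σw·y = 5.9·69 + 1.9·220 + 6.3·239 + 5.7·142 + 2.4·48 = 3255.4, so ȳ = 3255.4/22.2 ≈ 146.64.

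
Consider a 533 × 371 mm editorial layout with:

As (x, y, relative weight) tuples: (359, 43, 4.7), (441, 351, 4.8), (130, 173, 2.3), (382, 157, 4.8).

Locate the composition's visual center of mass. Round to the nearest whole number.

Total weight = 4.7 + 4.8 + 2.3 + 4.8 = 16.6.
x: (4.7·359 + 4.8·441 + 2.3·130 + 4.8·382) / 16.6 = 5936.7 / 16.6 ≈ 357.63
y: (4.7·43 + 4.8·351 + 2.3·173 + 4.8·157) / 16.6 = 3038.4 / 16.6 ≈ 183.04

(358, 183)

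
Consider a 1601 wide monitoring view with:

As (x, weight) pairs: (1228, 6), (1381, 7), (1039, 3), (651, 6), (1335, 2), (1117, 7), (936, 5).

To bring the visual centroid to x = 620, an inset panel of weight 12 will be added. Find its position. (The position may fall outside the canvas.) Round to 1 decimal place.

After adding the inset panel, total weight = 6 + 7 + 3 + 6 + 2 + 7 + 5 + 12 = 48.
x: target moment 48×620 = 29760; current 6·1228 + 7·1381 + 3·1039 + 6·651 + 2·1335 + 7·1117 + 5·936 = 39227; the inset panel supplies -9467, so x = -9467/12 ≈ -788.92.

x ≈ -788.9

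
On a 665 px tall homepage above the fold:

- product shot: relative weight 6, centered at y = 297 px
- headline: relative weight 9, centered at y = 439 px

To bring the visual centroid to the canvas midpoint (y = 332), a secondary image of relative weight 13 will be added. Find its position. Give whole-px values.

New total weight: (6 + 9) + 13 = 28.
y: need Σw·y = 28·332 = 9296. Existing = 6·297 + 9·439 = 5733. Remainder 3563 / 13 ≈ 274.08.

y ≈ 274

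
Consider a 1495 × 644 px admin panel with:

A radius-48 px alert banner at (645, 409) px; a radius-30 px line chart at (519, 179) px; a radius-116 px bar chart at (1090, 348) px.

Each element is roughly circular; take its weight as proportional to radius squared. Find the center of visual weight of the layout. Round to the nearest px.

(998, 347)

r² weights: alert banner 48² = 2304, line chart 30² = 900, bar chart 116² = 13456. Total = 16660.
x: (2304·645 + 900·519 + 13456·1090) / 16660 = 16620220 / 16660 ≈ 997.61
y: (2304·409 + 900·179 + 13456·348) / 16660 = 5786124 / 16660 ≈ 347.31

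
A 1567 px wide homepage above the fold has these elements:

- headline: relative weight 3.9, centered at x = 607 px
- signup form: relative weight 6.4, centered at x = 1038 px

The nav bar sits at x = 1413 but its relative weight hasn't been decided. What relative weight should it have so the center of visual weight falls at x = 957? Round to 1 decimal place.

Known weights sum to 3.9 + 6.4 = 10.3; their moment is 3.9·607 + 6.4·1038 = 9010.5.
Balance at x = 957 requires (9010.5 + w·1413) / (10.3 + w) = 957.
So w = (957·10.3 − 9010.5)/(1413 − 957) = 846.6/456 ≈ 1.86.

w ≈ 1.9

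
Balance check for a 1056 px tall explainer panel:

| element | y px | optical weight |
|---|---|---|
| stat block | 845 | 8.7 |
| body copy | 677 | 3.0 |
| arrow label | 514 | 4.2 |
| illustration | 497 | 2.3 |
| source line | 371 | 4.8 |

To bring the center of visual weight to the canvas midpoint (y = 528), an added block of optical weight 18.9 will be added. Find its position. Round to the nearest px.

y ≈ 405

With the added block, Σw becomes 8.7 + 3.0 + 4.2 + 2.3 + 4.8 + 18.9 = 41.9.
Along y: (14465.2 + 18.9·y) / 41.9 = 528 (existing moment 8.7·845 + 3.0·677 + 4.2·514 + 2.3·497 + 4.8·371 = 14465.2) ⇒ y = (22123.2 − 14465.2) / 18.9 ≈ 405.19.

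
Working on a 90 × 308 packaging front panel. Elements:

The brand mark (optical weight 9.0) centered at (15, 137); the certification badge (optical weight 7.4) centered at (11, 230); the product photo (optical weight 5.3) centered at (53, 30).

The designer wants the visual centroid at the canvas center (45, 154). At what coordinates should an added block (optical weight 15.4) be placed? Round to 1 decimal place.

New total weight: (9.0 + 7.4 + 5.3) + 15.4 = 37.1.
x: target moment 37.1×45 = 1669.5; current 9.0·15 + 7.4·11 + 5.3·53 = 497.3; the added block supplies 1172.2, so x = 1172.2/15.4 ≈ 76.12.
y: target moment 37.1×154 = 5713.4; current 9.0·137 + 7.4·230 + 5.3·30 = 3094.0; the added block supplies 2619.4, so y = 2619.4/15.4 ≈ 170.09.

(76.1, 170.1)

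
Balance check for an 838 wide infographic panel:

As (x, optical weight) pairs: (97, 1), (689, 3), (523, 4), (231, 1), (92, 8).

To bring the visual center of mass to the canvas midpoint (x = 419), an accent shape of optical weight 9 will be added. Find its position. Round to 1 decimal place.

x ≈ 630.1

After adding the accent shape, total weight = 1 + 3 + 4 + 1 + 8 + 9 = 26.
x: need Σw·x = 26·419 = 10894. Existing = 1·97 + 3·689 + 4·523 + 1·231 + 8·92 = 5223. Remainder 5671 / 9 ≈ 630.11.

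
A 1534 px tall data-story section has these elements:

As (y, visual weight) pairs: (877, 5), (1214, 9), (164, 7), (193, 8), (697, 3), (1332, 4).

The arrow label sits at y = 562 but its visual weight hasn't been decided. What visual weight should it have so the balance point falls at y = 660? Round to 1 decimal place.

Existing Σw = 36 (5 + 9 + 7 + 8 + 3 + 4); existing moment 5·877 + 9·1214 + 7·164 + 8·193 + 3·697 + 4·1332 = 25422.
Balance at y = 660 requires (25422 + w·562) / (36 + w) = 660.
Solving: w = (660·36 − 25422) / (562 − 660) = -1662 / -98 ≈ 16.96.

w ≈ 17.0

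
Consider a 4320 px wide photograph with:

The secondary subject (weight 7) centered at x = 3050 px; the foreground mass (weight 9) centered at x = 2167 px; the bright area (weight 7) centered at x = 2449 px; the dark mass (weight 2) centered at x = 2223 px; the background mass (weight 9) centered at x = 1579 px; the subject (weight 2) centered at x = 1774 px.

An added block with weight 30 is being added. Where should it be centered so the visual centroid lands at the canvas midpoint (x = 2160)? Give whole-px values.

x ≈ 2079

With the added block, Σw becomes 7 + 9 + 7 + 2 + 9 + 2 + 30 = 66.
x: target moment 66×2160 = 142560; current 7·3050 + 9·2167 + 7·2449 + 2·2223 + 9·1579 + 2·1774 = 80201; the added block supplies 62359, so x = 62359/30 ≈ 2078.63.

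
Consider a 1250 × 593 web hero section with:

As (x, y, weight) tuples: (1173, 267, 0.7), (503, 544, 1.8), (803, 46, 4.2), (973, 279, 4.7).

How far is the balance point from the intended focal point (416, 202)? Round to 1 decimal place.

Weights sum to 0.7 + 1.8 + 4.2 + 4.7 = 11.4.
x: (0.7·1173 + 1.8·503 + 4.2·803 + 4.7·973) / 11.4 = 9672.2 / 11.4 ≈ 848.44
y: (0.7·267 + 1.8·544 + 4.2·46 + 4.7·279) / 11.4 = 2670.6 / 11.4 ≈ 234.26
From (416, 202): dx = 432.44, dy = 32.26, so the distance is √(dx²+dy²) ≈ 433.64.

≈ 433.6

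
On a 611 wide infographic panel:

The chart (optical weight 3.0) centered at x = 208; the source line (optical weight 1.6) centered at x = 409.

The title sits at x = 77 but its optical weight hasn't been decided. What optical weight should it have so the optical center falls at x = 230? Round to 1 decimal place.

Fixed elements: Σw = 3.0 + 1.6 = 4.6, Σw·x = 3.0·208 + 1.6·409 = 1278.4.
For the centroid to hit 230: (1278.4 + w·77) / (4.6 + w) = 230.
Rearranging, w·(77 − 230) = 230·4.6 − 1278.4 = -220.4, so w ≈ -220.4/-153 = 1.44.

w ≈ 1.4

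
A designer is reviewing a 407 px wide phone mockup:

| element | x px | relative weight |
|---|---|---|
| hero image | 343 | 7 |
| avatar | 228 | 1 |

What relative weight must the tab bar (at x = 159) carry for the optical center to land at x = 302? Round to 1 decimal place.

Known weights sum to 7 + 1 = 8; their moment is 7·343 + 1·228 = 2629.
Set Σw·x/Σw = 302: (2629 + 159w) = 302·(8 + w).
Solving: w = (302·8 − 2629) / (159 − 302) = -213 / -143 ≈ 1.49.

w ≈ 1.5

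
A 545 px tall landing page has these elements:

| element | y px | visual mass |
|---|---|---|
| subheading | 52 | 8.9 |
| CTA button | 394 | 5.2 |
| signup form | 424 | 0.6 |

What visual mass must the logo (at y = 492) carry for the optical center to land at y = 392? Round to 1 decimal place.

w ≈ 30.0

Fixed elements: Σw = 8.9 + 5.2 + 0.6 = 14.7, Σw·y = 8.9·52 + 5.2·394 + 0.6·424 = 2766.0.
Balance at y = 392 requires (2766.0 + w·492) / (14.7 + w) = 392.
Solving: w = (392·14.7 − 2766.0) / (492 − 392) = 2996.4 / 100 ≈ 29.96.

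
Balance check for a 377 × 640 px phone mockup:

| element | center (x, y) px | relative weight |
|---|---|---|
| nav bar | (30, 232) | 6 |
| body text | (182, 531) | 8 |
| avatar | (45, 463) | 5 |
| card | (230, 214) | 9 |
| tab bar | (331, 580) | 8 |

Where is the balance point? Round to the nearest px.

Weights sum to 6 + 8 + 5 + 9 + 8 = 36.
x-moment: 6·30 + 8·182 + 5·45 + 9·230 + 8·331 = 6579; centroid 6579/36 ≈ 182.75.
y-moment: 6·232 + 8·531 + 5·463 + 9·214 + 8·580 = 14521; centroid 14521/36 ≈ 403.36.

(183, 403)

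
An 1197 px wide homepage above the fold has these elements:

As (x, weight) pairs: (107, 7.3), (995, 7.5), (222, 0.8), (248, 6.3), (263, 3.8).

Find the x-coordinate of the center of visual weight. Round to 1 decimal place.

x ≈ 427.4

Total weight = 7.3 + 7.5 + 0.8 + 6.3 + 3.8 = 25.7.
Σw·x = 7.3·107 + 7.5·995 + 0.8·222 + 6.3·248 + 3.8·263 = 10983.0, so x̄ = 10983.0/25.7 ≈ 427.35.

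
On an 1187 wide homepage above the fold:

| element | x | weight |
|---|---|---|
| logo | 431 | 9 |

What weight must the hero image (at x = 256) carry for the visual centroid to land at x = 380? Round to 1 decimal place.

w ≈ 3.7

The single fixed element contributes weight 9, moment 9·431 = 3879.
For the centroid to hit 380: (3879 + w·256) / (9 + w) = 380.
Solving: w = (380·9 − 3879) / (256 − 380) = -459 / -124 ≈ 3.70.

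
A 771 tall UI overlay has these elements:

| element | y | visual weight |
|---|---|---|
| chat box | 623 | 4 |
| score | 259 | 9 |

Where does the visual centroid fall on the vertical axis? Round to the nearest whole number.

Total weight = 4 + 9 = 13.
y: (4·623 + 9·259) / 13 = 4823 / 13 ≈ 371.00

y ≈ 371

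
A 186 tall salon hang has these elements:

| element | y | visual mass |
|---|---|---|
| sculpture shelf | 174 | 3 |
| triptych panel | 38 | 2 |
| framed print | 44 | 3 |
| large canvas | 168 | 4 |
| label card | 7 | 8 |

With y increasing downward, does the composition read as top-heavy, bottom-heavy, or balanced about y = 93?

top-heavy

Weights sum to 3 + 2 + 3 + 4 + 8 = 20.
Σw·y = 3·174 + 2·38 + 3·44 + 4·168 + 8·7 = 1458, so ȳ = 1458/20 ≈ 72.90.
72.9 lies above (smaller y than) the midline 93, so the layout is top-heavy.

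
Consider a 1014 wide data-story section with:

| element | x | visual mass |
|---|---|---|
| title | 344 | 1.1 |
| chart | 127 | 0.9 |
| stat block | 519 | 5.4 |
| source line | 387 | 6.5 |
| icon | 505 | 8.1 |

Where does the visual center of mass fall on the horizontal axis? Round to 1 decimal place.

Σw = 1.1 + 0.9 + 5.4 + 6.5 + 8.1 = 22.0.
x: (1.1·344 + 0.9·127 + 5.4·519 + 6.5·387 + 8.1·505) / 22.0 = 9901.3 / 22.0 ≈ 450.06

x ≈ 450.1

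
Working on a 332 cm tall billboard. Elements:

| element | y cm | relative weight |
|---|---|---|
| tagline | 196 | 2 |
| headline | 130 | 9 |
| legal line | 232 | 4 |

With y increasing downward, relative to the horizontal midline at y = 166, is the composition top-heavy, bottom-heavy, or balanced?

Weights sum to 2 + 9 + 4 = 15.
Σw·y = 2·196 + 9·130 + 4·232 = 2490, so ȳ = 2490/15 ≈ 166.00.
The centroid 166.00 matches the midline at 166, so the layout is balanced.

balanced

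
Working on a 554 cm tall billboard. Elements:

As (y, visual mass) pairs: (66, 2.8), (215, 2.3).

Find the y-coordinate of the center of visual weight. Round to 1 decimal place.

Weights sum to 2.8 + 2.3 = 5.1.
y: (2.8·66 + 2.3·215) / 5.1 = 679.3 / 5.1 ≈ 133.20

y ≈ 133.2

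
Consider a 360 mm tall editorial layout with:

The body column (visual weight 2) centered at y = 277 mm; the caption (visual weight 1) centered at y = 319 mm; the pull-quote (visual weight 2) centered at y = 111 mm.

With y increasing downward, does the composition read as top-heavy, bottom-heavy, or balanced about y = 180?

bottom-heavy

Weights sum to 2 + 1 + 2 = 5.
Σw·y = 2·277 + 1·319 + 2·111 = 1095, so ȳ = 1095/5 ≈ 219.00.
219.0 lies below (larger y than) the midline 180, so the layout is bottom-heavy.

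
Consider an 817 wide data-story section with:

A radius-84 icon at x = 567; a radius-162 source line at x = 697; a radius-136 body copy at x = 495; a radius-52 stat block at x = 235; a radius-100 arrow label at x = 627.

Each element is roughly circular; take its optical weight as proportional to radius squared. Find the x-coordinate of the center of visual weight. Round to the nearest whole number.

x ≈ 595

r² weights: icon 84² = 7056, source line 162² = 26244, body copy 136² = 18496, stat block 52² = 2704, arrow label 100² = 10000. Total = 64500.
x: (7056·567 + 26244·697 + 18496·495 + 2704·235 + 10000·627) / 64500 = 38353780 / 64500 ≈ 594.63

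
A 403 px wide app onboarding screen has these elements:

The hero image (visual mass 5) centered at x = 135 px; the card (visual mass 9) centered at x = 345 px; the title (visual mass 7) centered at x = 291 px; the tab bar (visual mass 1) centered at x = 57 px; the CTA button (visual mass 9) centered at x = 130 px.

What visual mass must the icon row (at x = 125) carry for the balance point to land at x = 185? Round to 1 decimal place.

w ≈ 21.8

Existing Σw = 31 (5 + 9 + 7 + 1 + 9); existing moment 5·135 + 9·345 + 7·291 + 1·57 + 9·130 = 7044.
Balance at x = 185 requires (7044 + w·125) / (31 + w) = 185.
Rearranging, w·(125 − 185) = 185·31 − 7044 = -1309, so w ≈ -1309/-60 = 21.82.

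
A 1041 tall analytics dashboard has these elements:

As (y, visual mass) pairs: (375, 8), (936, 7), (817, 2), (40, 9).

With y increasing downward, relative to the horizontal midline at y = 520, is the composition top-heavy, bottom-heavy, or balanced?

top-heavy

Weights sum to 8 + 7 + 2 + 9 = 26.
y: (8·375 + 7·936 + 2·817 + 9·40) / 26 = 11546 / 26 ≈ 444.08
Since 444.1 is above (smaller y than) 520, the composition reads top-heavy.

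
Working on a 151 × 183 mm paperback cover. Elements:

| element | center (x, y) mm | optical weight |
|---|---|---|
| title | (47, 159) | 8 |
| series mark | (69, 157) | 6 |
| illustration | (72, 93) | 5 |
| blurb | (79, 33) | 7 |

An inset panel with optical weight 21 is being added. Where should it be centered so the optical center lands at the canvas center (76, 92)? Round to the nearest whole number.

(89, 67)

After adding the inset panel, total weight = 8 + 6 + 5 + 7 + 21 = 47.
x: need Σw·x = 47·76 = 3572. Existing = 8·47 + 6·69 + 5·72 + 7·79 = 1703. Remainder 1869 / 21 ≈ 89.00.
y: need Σw·y = 47·92 = 4324. Existing = 8·159 + 6·157 + 5·93 + 7·33 = 2910. Remainder 1414 / 21 ≈ 67.33.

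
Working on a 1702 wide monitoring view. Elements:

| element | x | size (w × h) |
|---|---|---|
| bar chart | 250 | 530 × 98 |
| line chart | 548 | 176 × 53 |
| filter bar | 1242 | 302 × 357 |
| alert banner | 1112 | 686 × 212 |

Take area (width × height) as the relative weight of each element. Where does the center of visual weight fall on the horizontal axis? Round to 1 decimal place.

x ≈ 997.5

Areas → weights: bar chart 530·98 = 51940, line chart 176·53 = 9328, filter bar 302·357 = 107814, alert banner 686·212 = 145432; Σw = 314514.
x: (51940·250 + 9328·548 + 107814·1242 + 145432·1112) / 314514 = 313722116 / 314514 ≈ 997.48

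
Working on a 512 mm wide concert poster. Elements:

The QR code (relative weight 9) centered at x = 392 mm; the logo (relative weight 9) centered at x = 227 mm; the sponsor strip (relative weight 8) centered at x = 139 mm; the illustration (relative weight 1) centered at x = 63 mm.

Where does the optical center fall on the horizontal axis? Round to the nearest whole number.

x ≈ 250

Total weight = 9 + 9 + 8 + 1 = 27.
Σw·x = 9·392 + 9·227 + 8·139 + 1·63 = 6746, so x̄ = 6746/27 ≈ 249.85.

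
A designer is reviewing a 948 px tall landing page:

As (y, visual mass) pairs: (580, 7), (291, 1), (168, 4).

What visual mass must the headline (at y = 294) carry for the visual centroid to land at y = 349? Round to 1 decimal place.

Fixed elements: Σw = 7 + 1 + 4 = 12, Σw·y = 7·580 + 1·291 + 4·168 = 5023.
Balance at y = 349 requires (5023 + w·294) / (12 + w) = 349.
So w = (349·12 − 5023)/(294 − 349) = -835/-55 ≈ 15.18.

w ≈ 15.2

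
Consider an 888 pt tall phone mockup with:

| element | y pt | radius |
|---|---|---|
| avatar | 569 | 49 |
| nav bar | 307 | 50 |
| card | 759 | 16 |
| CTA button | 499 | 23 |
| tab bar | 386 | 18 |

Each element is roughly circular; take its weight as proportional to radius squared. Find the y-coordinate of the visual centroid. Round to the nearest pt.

y ≈ 452

r² weights: avatar 49² = 2401, nav bar 50² = 2500, card 16² = 256, CTA button 23² = 529, tab bar 18² = 324. Total = 6010.
Σw·y = 2401·569 + 2500·307 + 256·759 + 529·499 + 324·386 = 2717008, so ȳ = 2717008/6010 ≈ 452.08.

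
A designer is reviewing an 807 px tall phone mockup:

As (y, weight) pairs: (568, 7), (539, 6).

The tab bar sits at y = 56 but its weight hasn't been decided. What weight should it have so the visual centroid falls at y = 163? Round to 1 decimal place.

Existing Σw = 13 (7 + 6); existing moment 7·568 + 6·539 = 7210.
Set Σw·y/Σw = 163: (7210 + 56w) = 163·(13 + w).
Solving: w = (163·13 − 7210) / (56 − 163) = -5091 / -107 ≈ 47.58.

w ≈ 47.6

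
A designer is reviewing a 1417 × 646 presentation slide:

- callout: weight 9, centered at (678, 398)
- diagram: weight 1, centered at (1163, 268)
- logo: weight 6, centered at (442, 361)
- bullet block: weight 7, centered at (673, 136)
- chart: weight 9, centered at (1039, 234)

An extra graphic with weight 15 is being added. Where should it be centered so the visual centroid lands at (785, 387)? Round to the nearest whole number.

New total weight: (9 + 1 + 6 + 7 + 9) + 15 = 47.
Along x: (23979 + 15·x) / 47 = 785 (existing moment 9·678 + 1·1163 + 6·442 + 7·673 + 9·1039 = 23979) ⇒ x = (36895 − 23979) / 15 ≈ 861.07.
Along y: (9074 + 15·y) / 47 = 387 (existing moment 9·398 + 1·268 + 6·361 + 7·136 + 9·234 = 9074) ⇒ y = (18189 − 9074) / 15 ≈ 607.67.

(861, 608)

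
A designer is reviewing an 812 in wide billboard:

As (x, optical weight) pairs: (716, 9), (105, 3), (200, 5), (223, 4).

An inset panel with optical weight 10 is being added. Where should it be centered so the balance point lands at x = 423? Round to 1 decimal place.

New total weight: (9 + 3 + 5 + 4) + 10 = 31.
Along x: (8651 + 10·x) / 31 = 423 (existing moment 9·716 + 3·105 + 5·200 + 4·223 = 8651) ⇒ x = (13113 − 8651) / 10 ≈ 446.20.

x ≈ 446.2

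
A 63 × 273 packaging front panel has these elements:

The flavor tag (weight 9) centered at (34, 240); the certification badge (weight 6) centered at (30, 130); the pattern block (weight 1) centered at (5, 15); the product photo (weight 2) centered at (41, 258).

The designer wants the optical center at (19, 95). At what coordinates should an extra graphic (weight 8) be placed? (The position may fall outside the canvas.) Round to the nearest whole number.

(-10, -125)

New total weight: (9 + 6 + 1 + 2) + 8 = 26.
x: need Σw·x = 26·19 = 494. Existing = 9·34 + 6·30 + 1·5 + 2·41 = 573. Remainder -79 / 8 ≈ -9.88.
y: need Σw·y = 26·95 = 2470. Existing = 9·240 + 6·130 + 1·15 + 2·258 = 3471. Remainder -1001 / 8 ≈ -125.12.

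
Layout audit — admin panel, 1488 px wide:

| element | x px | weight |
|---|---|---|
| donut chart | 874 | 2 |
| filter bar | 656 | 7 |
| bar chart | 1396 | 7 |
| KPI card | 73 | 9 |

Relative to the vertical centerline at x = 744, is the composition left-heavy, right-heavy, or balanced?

Weights sum to 2 + 7 + 7 + 9 = 25.
x-moment: 2·874 + 7·656 + 7·1396 + 9·73 = 16769; centroid 16769/25 ≈ 670.76.
Since 670.8 is left of 744, the composition reads left-heavy.

left-heavy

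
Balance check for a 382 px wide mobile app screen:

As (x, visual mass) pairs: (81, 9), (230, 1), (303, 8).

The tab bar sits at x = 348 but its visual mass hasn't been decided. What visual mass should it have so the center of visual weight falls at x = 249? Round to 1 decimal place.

Fixed elements: Σw = 9 + 1 + 8 = 18, Σw·x = 9·81 + 1·230 + 8·303 = 3383.
Balance at x = 249 requires (3383 + w·348) / (18 + w) = 249.
Rearranging, w·(348 − 249) = 249·18 − 3383 = 1099, so w ≈ 1099/99 = 11.10.

w ≈ 11.1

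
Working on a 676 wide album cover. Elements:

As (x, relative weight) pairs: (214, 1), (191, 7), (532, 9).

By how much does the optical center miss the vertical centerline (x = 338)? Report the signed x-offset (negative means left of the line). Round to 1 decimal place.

≈ 34.9

Total weight = 1 + 7 + 9 = 17.
x: (1·214 + 7·191 + 9·532) / 17 = 6339 / 17 ≈ 372.88
Difference: 372.88 − 338 ≈ 34.88.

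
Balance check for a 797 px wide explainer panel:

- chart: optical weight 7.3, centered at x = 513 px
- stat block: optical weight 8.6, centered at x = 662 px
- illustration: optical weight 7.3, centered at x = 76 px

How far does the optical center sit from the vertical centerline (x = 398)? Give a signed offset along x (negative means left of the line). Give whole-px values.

≈ 33 px

Total weight = 7.3 + 8.6 + 7.3 = 23.2.
x: (7.3·513 + 8.6·662 + 7.3·76) / 23.2 = 9992.9 / 23.2 ≈ 430.73
Difference: 430.73 − 398 ≈ 32.73.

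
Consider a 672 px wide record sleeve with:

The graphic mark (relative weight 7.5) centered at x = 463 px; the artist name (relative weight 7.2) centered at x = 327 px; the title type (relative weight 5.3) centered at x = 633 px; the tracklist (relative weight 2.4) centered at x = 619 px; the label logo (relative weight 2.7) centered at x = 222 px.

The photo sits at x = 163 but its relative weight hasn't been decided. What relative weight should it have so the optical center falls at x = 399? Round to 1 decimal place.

w ≈ 5.3

Fixed elements: Σw = 7.5 + 7.2 + 5.3 + 2.4 + 2.7 = 25.1, Σw·x = 7.5·463 + 7.2·327 + 5.3·633 + 2.4·619 + 2.7·222 = 11266.8.
Balance at x = 399 requires (11266.8 + w·163) / (25.1 + w) = 399.
Solving: w = (399·25.1 − 11266.8) / (163 − 399) = -1251.9 / -236 ≈ 5.30.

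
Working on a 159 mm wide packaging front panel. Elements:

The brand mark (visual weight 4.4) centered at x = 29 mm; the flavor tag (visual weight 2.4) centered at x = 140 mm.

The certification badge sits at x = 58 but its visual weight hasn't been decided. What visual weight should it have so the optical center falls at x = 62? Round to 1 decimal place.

w ≈ 10.5

Fixed elements: Σw = 4.4 + 2.4 = 6.8, Σw·x = 4.4·29 + 2.4·140 = 463.6.
Set Σw·x/Σw = 62: (463.6 + 58w) = 62·(6.8 + w).
So w = (62·6.8 − 463.6)/(58 − 62) = -42.0/-4 ≈ 10.50.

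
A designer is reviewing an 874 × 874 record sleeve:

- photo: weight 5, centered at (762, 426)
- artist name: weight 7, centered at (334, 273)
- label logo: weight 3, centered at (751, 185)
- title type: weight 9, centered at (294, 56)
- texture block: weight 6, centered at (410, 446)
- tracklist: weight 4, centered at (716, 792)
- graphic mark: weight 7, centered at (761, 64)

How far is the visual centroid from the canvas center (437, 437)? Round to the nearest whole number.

Total weight = 5 + 7 + 3 + 9 + 6 + 4 + 7 = 41.
x-moment: 5·762 + 7·334 + 3·751 + 9·294 + 6·410 + 4·716 + 7·761 = 21698; centroid 21698/41 ≈ 529.22.
y-moment: 5·426 + 7·273 + 3·185 + 9·56 + 6·446 + 4·792 + 7·64 = 11392; centroid 11392/41 ≈ 277.85.
Offset from (437, 437): Δx ≈ 92.22, Δy ≈ -159.15; distance = √(Δx² + Δy²) ≈ 183.93.

≈ 184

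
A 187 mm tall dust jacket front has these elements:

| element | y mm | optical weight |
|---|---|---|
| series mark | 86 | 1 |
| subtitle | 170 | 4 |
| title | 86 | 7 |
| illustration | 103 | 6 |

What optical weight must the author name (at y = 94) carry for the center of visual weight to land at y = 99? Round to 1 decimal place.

Known weights sum to 1 + 4 + 7 + 6 = 18; their moment is 1·86 + 4·170 + 7·86 + 6·103 = 1986.
For the centroid to hit 99: (1986 + w·94) / (18 + w) = 99.
Rearranging, w·(94 − 99) = 99·18 − 1986 = -204, so w ≈ -204/-5 = 40.80.

w ≈ 40.8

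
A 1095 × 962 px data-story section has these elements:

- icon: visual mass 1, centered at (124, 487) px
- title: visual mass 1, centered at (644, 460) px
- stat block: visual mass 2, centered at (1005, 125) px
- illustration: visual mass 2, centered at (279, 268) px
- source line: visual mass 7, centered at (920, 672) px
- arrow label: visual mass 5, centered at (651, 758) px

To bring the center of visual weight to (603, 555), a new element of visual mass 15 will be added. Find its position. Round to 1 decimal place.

New total weight: (1 + 1 + 2 + 2 + 7 + 5) + 15 = 33.
x: target moment 33×603 = 19899; current 1·124 + 1·644 + 2·1005 + 2·279 + 7·920 + 5·651 = 13031; the new element supplies 6868, so x = 6868/15 ≈ 457.87.
y: target moment 33×555 = 18315; current 1·487 + 1·460 + 2·125 + 2·268 + 7·672 + 5·758 = 10227; the new element supplies 8088, so y = 8088/15 ≈ 539.20.

(457.9, 539.2)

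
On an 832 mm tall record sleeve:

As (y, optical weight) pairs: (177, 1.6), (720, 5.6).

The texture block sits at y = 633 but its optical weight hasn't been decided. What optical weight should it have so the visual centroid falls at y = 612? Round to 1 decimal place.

Known weights sum to 1.6 + 5.6 = 7.2; their moment is 1.6·177 + 5.6·720 = 4315.2.
Balance at y = 612 requires (4315.2 + w·633) / (7.2 + w) = 612.
Solving: w = (612·7.2 − 4315.2) / (633 − 612) = 91.2 / 21 ≈ 4.34.

w ≈ 4.3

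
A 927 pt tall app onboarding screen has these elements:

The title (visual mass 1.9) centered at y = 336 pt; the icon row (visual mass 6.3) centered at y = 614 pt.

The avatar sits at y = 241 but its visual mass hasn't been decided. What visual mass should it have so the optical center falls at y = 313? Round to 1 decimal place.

w ≈ 26.9

Fixed elements: Σw = 1.9 + 6.3 = 8.2, Σw·y = 1.9·336 + 6.3·614 = 4506.6.
Set Σw·y/Σw = 313: (4506.6 + 241w) = 313·(8.2 + w).
So w = (313·8.2 − 4506.6)/(241 − 313) = -1940.0/-72 ≈ 26.94.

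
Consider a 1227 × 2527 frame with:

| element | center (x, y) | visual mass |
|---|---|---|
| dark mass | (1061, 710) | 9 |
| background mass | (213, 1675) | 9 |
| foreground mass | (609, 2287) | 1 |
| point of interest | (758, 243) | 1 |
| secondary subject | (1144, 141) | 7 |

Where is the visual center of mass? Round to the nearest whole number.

(772, 925)

Total weight = 9 + 9 + 1 + 1 + 7 = 27.
x: (9·1061 + 9·213 + 1·609 + 1·758 + 7·1144) / 27 = 20841 / 27 ≈ 771.89
y: (9·710 + 9·1675 + 1·2287 + 1·243 + 7·141) / 27 = 24982 / 27 ≈ 925.26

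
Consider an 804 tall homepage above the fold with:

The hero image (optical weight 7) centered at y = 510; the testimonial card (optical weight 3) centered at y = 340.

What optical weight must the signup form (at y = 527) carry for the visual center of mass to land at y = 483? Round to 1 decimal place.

w ≈ 5.5

Existing Σw = 10 (7 + 3); existing moment 7·510 + 3·340 = 4590.
Set Σw·y/Σw = 483: (4590 + 527w) = 483·(10 + w).
Solving: w = (483·10 − 4590) / (527 − 483) = 240 / 44 ≈ 5.45.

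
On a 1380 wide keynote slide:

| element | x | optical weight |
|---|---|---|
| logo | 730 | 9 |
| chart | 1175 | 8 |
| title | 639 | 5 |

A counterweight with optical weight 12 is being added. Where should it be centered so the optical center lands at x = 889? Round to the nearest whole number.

After adding the counterweight, total weight = 9 + 8 + 5 + 12 = 34.
x: need Σw·x = 34·889 = 30226. Existing = 9·730 + 8·1175 + 5·639 = 19165. Remainder 11061 / 12 ≈ 921.75.

x ≈ 922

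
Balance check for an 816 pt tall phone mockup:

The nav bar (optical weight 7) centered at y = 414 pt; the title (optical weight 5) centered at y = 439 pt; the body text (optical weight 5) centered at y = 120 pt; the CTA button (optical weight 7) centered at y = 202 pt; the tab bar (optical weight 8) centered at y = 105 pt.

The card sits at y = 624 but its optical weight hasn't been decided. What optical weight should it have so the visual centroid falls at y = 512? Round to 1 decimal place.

w ≈ 75.3

Existing Σw = 32 (7 + 5 + 5 + 7 + 8); existing moment 7·414 + 5·439 + 5·120 + 7·202 + 8·105 = 7947.
Set Σw·y/Σw = 512: (7947 + 624w) = 512·(32 + w).
Rearranging, w·(624 − 512) = 512·32 − 7947 = 8437, so w ≈ 8437/112 = 75.33.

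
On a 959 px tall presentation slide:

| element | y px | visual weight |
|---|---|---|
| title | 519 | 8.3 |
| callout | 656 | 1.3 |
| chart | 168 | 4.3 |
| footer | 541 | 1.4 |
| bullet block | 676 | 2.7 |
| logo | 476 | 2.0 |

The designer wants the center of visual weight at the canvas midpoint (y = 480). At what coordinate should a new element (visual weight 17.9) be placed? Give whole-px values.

y ≈ 490

After adding the new element, total weight = 8.3 + 1.3 + 4.3 + 1.4 + 2.7 + 2.0 + 17.9 = 37.9.
y: target moment 37.9×480 = 18192.0; current 8.3·519 + 1.3·656 + 4.3·168 + 1.4·541 + 2.7·676 + 2.0·476 = 9417.5; the new element supplies 8774.5, so y = 8774.5/17.9 ≈ 490.20.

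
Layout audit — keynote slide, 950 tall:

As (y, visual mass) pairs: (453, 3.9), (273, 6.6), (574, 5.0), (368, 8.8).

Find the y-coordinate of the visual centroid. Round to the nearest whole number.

y ≈ 398

Total weight = 3.9 + 6.6 + 5.0 + 8.8 = 24.3.
y: (3.9·453 + 6.6·273 + 5.0·574 + 8.8·368) / 24.3 = 9676.9 / 24.3 ≈ 398.23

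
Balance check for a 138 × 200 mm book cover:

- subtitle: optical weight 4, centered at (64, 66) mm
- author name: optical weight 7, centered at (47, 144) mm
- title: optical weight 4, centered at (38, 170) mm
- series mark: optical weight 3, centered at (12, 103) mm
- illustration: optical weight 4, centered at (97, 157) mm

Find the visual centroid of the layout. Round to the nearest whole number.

(53, 131)

Total weight = 4 + 7 + 4 + 3 + 4 = 22.
x: (4·64 + 7·47 + 4·38 + 3·12 + 4·97) / 22 = 1161 / 22 ≈ 52.77
y: (4·66 + 7·144 + 4·170 + 3·103 + 4·157) / 22 = 2889 / 22 ≈ 131.32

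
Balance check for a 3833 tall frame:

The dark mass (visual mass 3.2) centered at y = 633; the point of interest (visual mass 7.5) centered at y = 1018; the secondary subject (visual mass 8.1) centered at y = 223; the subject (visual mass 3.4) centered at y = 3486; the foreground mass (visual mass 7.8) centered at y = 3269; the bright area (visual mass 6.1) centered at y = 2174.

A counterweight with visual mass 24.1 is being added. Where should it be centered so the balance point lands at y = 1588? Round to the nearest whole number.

y ≈ 1391

With the counterweight, Σw becomes 3.2 + 7.5 + 8.1 + 3.4 + 7.8 + 6.1 + 24.1 = 60.2.
Along y: (62078.9 + 24.1·y) / 60.2 = 1588 (existing moment 3.2·633 + 7.5·1018 + 8.1·223 + 3.4·3486 + 7.8·3269 + 6.1·2174 = 62078.9) ⇒ y = (95597.6 − 62078.9) / 24.1 ≈ 1390.82.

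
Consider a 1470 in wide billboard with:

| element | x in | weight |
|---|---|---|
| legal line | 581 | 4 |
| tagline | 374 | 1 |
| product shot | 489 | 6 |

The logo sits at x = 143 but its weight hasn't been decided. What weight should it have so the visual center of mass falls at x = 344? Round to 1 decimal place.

w ≈ 9.2

Fixed elements: Σw = 4 + 1 + 6 = 11, Σw·x = 4·581 + 1·374 + 6·489 = 5632.
Set Σw·x/Σw = 344: (5632 + 143w) = 344·(11 + w).
Rearranging, w·(143 − 344) = 344·11 − 5632 = -1848, so w ≈ -1848/-201 = 9.19.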